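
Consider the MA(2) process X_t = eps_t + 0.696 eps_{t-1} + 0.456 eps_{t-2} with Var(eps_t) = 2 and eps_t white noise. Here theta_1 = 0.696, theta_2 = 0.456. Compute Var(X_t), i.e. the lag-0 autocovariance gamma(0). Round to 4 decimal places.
\gamma(0) = 3.3847

For an MA(q) process X_t = eps_t + sum_i theta_i eps_{t-i} with
Var(eps_t) = sigma^2, the variance is
  gamma(0) = sigma^2 * (1 + sum_i theta_i^2).
  sum_i theta_i^2 = (0.696)^2 + (0.456)^2 = 0.484416 + 0.207936 = 0.692352.
  gamma(0) = 2 * (1 + 0.692352) = 2 * 1.692352 = 3.384704, which rounds to 3.3847.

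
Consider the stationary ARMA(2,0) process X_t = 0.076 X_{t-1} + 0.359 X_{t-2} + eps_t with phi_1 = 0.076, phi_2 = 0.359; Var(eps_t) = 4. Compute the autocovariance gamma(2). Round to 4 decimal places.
\gamma(2) = 1.7139

Multiply the model equation by X_{t-k} and take expectations. With theta_0 = psi_0 = 1 and psi_j the MA(infinity) weights, this gives
  gamma(k) - sum_i phi_i gamma(k-i) = c_k,
  c_k = sigma^2 * sum_{j=k..q} theta_j psi_{j-k}   (c_k = 0 for k > q),
using gamma(-m) = gamma(m).
Pure AR (q = 0): c_0 = sigma^2 = 4, c_k = 0 for k >= 1.
Equations for k = 0, 1, 2 (AR order 2, c_2 = 0):
  (E0) gamma(0) = phi_1 gamma(1) + phi_2 gamma(2) + c_0
  (E1) gamma(1) = phi_1 gamma(0) + phi_2 gamma(1) + c_1
  (E2) gamma(2) = phi_1 gamma(1) + phi_2 gamma(0)
From (E1): gamma(1) = A gamma(0) + B with
  A = phi_1 / (1 - phi_2) = 0.076 / 0.641 = 0.118565,   B = c_1 / (1 - phi_2) = 0 / 0.641 = 0.
Insert (E2) into (E0): gamma(0) (1 - phi_2^2) = phi_1 (1 + phi_2) gamma(1) + c_0.
  phi_1 (1 + phi_2) = (0.076)(1.359) = 0.103284,   1 - phi_2^2 = 0.871119.
Replace gamma(1) by A gamma(0) + B and collect gamma(0):
  gamma(0) [0.871119 - (0.103284)(0.118565)] = c_0 = 4
  gamma(0) * 0.858873 = 4
  gamma(0) = 4 / 0.858873 = 4.657265.
  gamma(1) = A gamma(0) = (0.118565)(4.657265) = 0.552187.
  gamma(2) = phi_1 gamma(1) + phi_2 gamma(0) = (0.076)(0.552187) + (0.359)(4.657265) = 1.713924.
Therefore gamma(2) = 1.7139 (to 4 decimal places).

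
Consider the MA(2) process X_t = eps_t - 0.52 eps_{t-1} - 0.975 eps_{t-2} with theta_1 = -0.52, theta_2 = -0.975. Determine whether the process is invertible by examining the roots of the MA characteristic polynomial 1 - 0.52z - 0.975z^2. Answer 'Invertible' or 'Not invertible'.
\text{Not invertible}

The MA(q) characteristic polynomial is P(z) = 1 - 0.52z - 0.975z^2.
Invertibility requires all roots to lie outside the unit circle, i.e. |z| > 1 for every root.
Set 1 + (-0.52) z + (-0.975) z^2 = 0, i.e. a z^2 + b z + c = 0 with a = -0.975, b = -0.52, c = 1.
Discriminant D = b^2 - 4ac = (-0.52)^2 - 4*(-0.975)*1 = 0.2704 - (-3.9) = 4.1704.
D >= 0, so the roots are real: z = (-b +/- sqrt(D)) / (2a) = (0.52 +/- 2.042156) / (-1.95).
  z_1 = (0.52 + 2.042156) / (-1.95) = -1.3139,   |z_1| = 1.3139.
  z_2 = (0.52 - 2.042156) / (-1.95) = 0.7806,   |z_2| = 0.7806.
Moduli of all roots: 1.3139, 0.7806.
All moduli strictly greater than 1? No.
Verdict: Not invertible.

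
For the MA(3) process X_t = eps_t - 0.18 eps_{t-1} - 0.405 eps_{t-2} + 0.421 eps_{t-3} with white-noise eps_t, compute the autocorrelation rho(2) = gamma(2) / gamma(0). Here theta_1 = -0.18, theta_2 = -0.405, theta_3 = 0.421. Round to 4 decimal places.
\rho(2) = -0.3500

For an MA(q) process with theta_0 = 1, the autocovariance is
  gamma(k) = sigma^2 * sum_{i=0..q-k} theta_i * theta_{i+k},
and rho(k) = gamma(k) / gamma(0). Sigma^2 cancels.
  numerator   = (1)*(-0.405) + (-0.18)*(0.421) = -0.48078.
  denominator = (1)^2 + (-0.18)^2 + (-0.405)^2 + (0.421)^2 = 1.373666.
  rho(2) = -0.48078 / 1.373666 = -0.3500.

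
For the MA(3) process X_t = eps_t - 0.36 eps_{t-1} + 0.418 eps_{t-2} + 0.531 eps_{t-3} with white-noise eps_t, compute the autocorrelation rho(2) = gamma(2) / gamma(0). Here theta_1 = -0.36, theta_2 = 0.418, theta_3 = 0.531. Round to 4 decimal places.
\rho(2) = 0.1430

For an MA(q) process with theta_0 = 1, the autocovariance is
  gamma(k) = sigma^2 * sum_{i=0..q-k} theta_i * theta_{i+k},
and rho(k) = gamma(k) / gamma(0). Sigma^2 cancels.
  numerator   = (1)*(0.418) + (-0.36)*(0.531) = 0.22684.
  denominator = (1)^2 + (-0.36)^2 + (0.418)^2 + (0.531)^2 = 1.586285.
  rho(2) = 0.22684 / 1.586285 = 0.1430.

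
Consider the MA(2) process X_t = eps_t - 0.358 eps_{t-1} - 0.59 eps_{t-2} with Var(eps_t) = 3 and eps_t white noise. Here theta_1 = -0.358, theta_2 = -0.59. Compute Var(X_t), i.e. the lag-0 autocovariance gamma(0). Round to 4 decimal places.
\gamma(0) = 4.4288

For an MA(q) process X_t = eps_t + sum_i theta_i eps_{t-i} with
Var(eps_t) = sigma^2, the variance is
  gamma(0) = sigma^2 * (1 + sum_i theta_i^2).
  sum_i theta_i^2 = (-0.358)^2 + (-0.59)^2 = 0.128164 + 0.3481 = 0.476264.
  gamma(0) = 3 * (1 + 0.476264) = 3 * 1.476264 = 4.428792, which rounds to 4.4288.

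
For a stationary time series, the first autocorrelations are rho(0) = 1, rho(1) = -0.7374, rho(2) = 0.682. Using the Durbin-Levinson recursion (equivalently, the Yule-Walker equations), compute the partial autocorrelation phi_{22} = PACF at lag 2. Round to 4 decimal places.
\phi_{22} = 0.3030

The PACF at lag k is phi_{kk}, the last component of the solution
to the Yule-Walker system G_k phi = r_k where
  (G_k)_{ij} = rho(|i - j|), (r_k)_i = rho(i), i,j = 1..k.
Equivalently, Durbin-Levinson gives phi_{kk} iteratively:
  phi_{11} = rho(1)
  phi_{kk} = [rho(k) - sum_{j=1..k-1} phi_{k-1,j} rho(k-j)]
            / [1 - sum_{j=1..k-1} phi_{k-1,j} rho(j)],
  phi_{k,j} = phi_{k-1,j} - phi_{kk} phi_{k-1,k-j},  j = 1..k-1.
Step k = 1:
  phi_11 = rho(1) = -0.7374.
Step k = 2:
  phi_22 = [rho(2) - phi_11 rho(1)] / [1 - phi_11 rho(1)] = [0.682 - (-0.7374)(-0.7374)] / [1 - (-0.7374)(-0.7374)]
         = 0.13824124 / 0.45624124 = 0.303.
Therefore phi_{22} = 0.3030.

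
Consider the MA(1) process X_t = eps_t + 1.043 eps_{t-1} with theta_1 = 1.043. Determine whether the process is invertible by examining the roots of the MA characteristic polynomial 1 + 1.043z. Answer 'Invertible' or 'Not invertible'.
\text{Not invertible}

The MA(q) characteristic polynomial is P(z) = 1 + 1.043z.
Invertibility requires all roots to lie outside the unit circle, i.e. |z| > 1 for every root.
This is linear in z: 1 + (1.043) z = 0  =>  z = -1/(1.043) = -0.958773,  |z| = 0.958773.
Moduli of all roots: 0.9588.
All moduli strictly greater than 1? No.
Verdict: Not invertible.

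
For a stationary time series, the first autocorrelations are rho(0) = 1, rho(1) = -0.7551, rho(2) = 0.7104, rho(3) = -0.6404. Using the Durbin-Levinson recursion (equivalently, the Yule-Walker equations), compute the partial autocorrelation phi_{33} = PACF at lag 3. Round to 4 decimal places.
\phi_{33} = -0.0850

The PACF at lag k is phi_{kk}, the last component of the solution
to the Yule-Walker system G_k phi = r_k where
  (G_k)_{ij} = rho(|i - j|), (r_k)_i = rho(i), i,j = 1..k.
Equivalently, Durbin-Levinson gives phi_{kk} iteratively:
  phi_{11} = rho(1)
  phi_{kk} = [rho(k) - sum_{j=1..k-1} phi_{k-1,j} rho(k-j)]
            / [1 - sum_{j=1..k-1} phi_{k-1,j} rho(j)],
  phi_{k,j} = phi_{k-1,j} - phi_{kk} phi_{k-1,k-j},  j = 1..k-1.
Step k = 1:
  phi_11 = rho(1) = -0.7551.
Step k = 2:
  phi_22 = [rho(2) - phi_11 rho(1)] / [1 - phi_11 rho(1)] = [0.7104 - (-0.7551)(-0.7551)] / [1 - (-0.7551)(-0.7551)]
         = 0.14022399 / 0.42982399 = 0.326236.
  Update: phi_21 = phi_11 - phi_22 phi_11 = -0.7551 - (0.326236)(-0.7551) = -0.508759.
Step k = 3:
  phi_33 = [rho(3) - phi_21 rho(2) - phi_22 rho(1)] / [1 - phi_21 rho(1) - phi_22 rho(2)]
    numerator   = -0.6404 - (-0.508759)(0.7104) - (0.326236)(-0.7551) = -0.0326367
    denominator = 1 - (-0.508759)(-0.7551) - (0.326236)(0.7104) = 0.3840779
  phi_33 = -0.0326367 / 0.3840779 = -0.085.
Therefore phi_{33} = -0.0850.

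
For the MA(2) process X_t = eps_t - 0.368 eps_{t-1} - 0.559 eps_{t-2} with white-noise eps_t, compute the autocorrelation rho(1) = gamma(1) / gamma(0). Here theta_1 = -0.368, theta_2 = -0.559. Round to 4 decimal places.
\rho(1) = -0.1121

For an MA(q) process with theta_0 = 1, the autocovariance is
  gamma(k) = sigma^2 * sum_{i=0..q-k} theta_i * theta_{i+k},
and rho(k) = gamma(k) / gamma(0). Sigma^2 cancels.
  numerator   = (1)*(-0.368) + (-0.368)*(-0.559) = -0.162288.
  denominator = (1)^2 + (-0.368)^2 + (-0.559)^2 = 1.447905.
  rho(1) = -0.162288 / 1.447905 = -0.1121.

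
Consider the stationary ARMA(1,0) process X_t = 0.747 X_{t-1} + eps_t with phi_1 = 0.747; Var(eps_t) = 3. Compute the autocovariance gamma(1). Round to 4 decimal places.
\gamma(1) = 5.0702

Multiply the model equation by X_{t-k} and take expectations. With theta_0 = psi_0 = 1 and psi_j the MA(infinity) weights, this gives
  gamma(k) - sum_i phi_i gamma(k-i) = c_k,
  c_k = sigma^2 * sum_{j=k..q} theta_j psi_{j-k}   (c_k = 0 for k > q),
using gamma(-m) = gamma(m).
Pure AR (q = 0): c_0 = sigma^2 = 3, c_k = 0 for k >= 1.
Equations for k = 0 and k = 1 (AR order 1):
  gamma(0) = phi_1 gamma(1) + c_0
  gamma(1) = phi_1 gamma(0) + c_1
Substituting the second into the first: gamma(0) (1 - phi_1^2) = c_0 + phi_1 c_1, so
  gamma(0) = c_0 / (1 - phi_1^2) = 3 / (1 - (0.747)^2) = 3 / 0.441991 = 6.787469.
  gamma(1) = phi_1 gamma(0) = (0.747)(6.787469) = 5.070239.
Therefore gamma(1) = 5.0702 (to 4 decimal places).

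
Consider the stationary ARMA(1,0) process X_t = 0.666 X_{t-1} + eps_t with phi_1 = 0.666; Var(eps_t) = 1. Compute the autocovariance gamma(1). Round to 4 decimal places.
\gamma(1) = 1.1969

Multiply the model equation by X_{t-k} and take expectations. With theta_0 = psi_0 = 1 and psi_j the MA(infinity) weights, this gives
  gamma(k) - sum_i phi_i gamma(k-i) = c_k,
  c_k = sigma^2 * sum_{j=k..q} theta_j psi_{j-k}   (c_k = 0 for k > q),
using gamma(-m) = gamma(m).
Pure AR (q = 0): c_0 = sigma^2 = 1, c_k = 0 for k >= 1.
Equations for k = 0 and k = 1 (AR order 1):
  gamma(0) = phi_1 gamma(1) + c_0
  gamma(1) = phi_1 gamma(0) + c_1
Substituting the second into the first: gamma(0) (1 - phi_1^2) = c_0 + phi_1 c_1, so
  gamma(0) = c_0 / (1 - phi_1^2) = 1 / (1 - (0.666)^2) = 1 / 0.556444 = 1.797126.
  gamma(1) = phi_1 gamma(0) = (0.666)(1.797126) = 1.196886.
Therefore gamma(1) = 1.1969 (to 4 decimal places).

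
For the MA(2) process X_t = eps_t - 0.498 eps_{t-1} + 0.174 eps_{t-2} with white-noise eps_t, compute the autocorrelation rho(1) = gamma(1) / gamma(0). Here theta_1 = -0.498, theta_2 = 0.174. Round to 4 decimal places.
\rho(1) = -0.4574

For an MA(q) process with theta_0 = 1, the autocovariance is
  gamma(k) = sigma^2 * sum_{i=0..q-k} theta_i * theta_{i+k},
and rho(k) = gamma(k) / gamma(0). Sigma^2 cancels.
  numerator   = (1)*(-0.498) + (-0.498)*(0.174) = -0.584652.
  denominator = (1)^2 + (-0.498)^2 + (0.174)^2 = 1.27828.
  rho(1) = -0.584652 / 1.27828 = -0.4574.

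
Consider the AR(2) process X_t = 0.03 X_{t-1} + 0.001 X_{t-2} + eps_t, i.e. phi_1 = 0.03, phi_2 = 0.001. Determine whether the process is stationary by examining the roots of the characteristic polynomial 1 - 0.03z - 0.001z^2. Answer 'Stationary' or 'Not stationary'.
\text{Stationary}

The AR(p) characteristic polynomial is P(z) = 1 - 0.03z - 0.001z^2.
Stationarity requires all roots to lie outside the unit circle, i.e. |z| > 1 for every root.
Set 1 + (-0.03) z + (-0.001) z^2 = 0, i.e. a z^2 + b z + c = 0 with a = -0.001, b = -0.03, c = 1.
Discriminant D = b^2 - 4ac = (-0.03)^2 - 4*(-0.001)*1 = 0.0009 - (-0.004) = 0.0049.
D >= 0, so the roots are real: z = (-b +/- sqrt(D)) / (2a) = (0.03 +/- 0.07) / (-0.002).
  z_1 = (0.03 + 0.07) / (-0.002) = -50,   |z_1| = 50.
  z_2 = (0.03 - 0.07) / (-0.002) = 20,   |z_2| = 20.
Moduli of all roots: 50.0000, 20.0000.
All moduli strictly greater than 1? Yes.
Verdict: Stationary.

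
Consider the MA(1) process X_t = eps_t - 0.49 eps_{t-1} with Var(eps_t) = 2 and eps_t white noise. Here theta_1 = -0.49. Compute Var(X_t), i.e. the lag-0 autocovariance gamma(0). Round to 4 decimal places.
\gamma(0) = 2.4802

For an MA(q) process X_t = eps_t + sum_i theta_i eps_{t-i} with
Var(eps_t) = sigma^2, the variance is
  gamma(0) = sigma^2 * (1 + sum_i theta_i^2).
  sum_i theta_i^2 = (-0.49)^2 = 0.2401.
  gamma(0) = 2 * (1 + 0.2401) = 2 * 1.2401 = 2.4802.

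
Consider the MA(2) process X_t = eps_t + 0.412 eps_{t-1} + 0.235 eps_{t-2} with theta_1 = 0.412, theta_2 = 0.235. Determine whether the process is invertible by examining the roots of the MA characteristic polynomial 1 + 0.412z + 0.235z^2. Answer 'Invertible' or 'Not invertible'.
\text{Invertible}

The MA(q) characteristic polynomial is P(z) = 1 + 0.412z + 0.235z^2.
Invertibility requires all roots to lie outside the unit circle, i.e. |z| > 1 for every root.
Set 1 + (0.412) z + (0.235) z^2 = 0, i.e. a z^2 + b z + c = 0 with a = 0.235, b = 0.412, c = 1.
Discriminant D = b^2 - 4ac = (0.412)^2 - 4*(0.235)*1 = 0.169744 - (0.94) = -0.770256.
D < 0, so the roots are the complex-conjugate pair z = (-b +/- i sqrt(-D)) / (2a) = -0.8766 +/- 1.8673i.
For a conjugate pair |z|^2 = z * conj(z) = (product of roots) = c/a = 1/(0.235) = 4.255319, so |z| = sqrt(4.255319) = 2.0628 for both roots.
Moduli of all roots: 2.0628, 2.0628.
All moduli strictly greater than 1? Yes.
Verdict: Invertible.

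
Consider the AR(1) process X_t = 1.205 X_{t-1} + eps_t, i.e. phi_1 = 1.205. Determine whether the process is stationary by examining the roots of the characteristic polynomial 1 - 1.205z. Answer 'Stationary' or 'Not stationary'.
\text{Not stationary}

The AR(p) characteristic polynomial is P(z) = 1 - 1.205z.
Stationarity requires all roots to lie outside the unit circle, i.e. |z| > 1 for every root.
This is linear in z: 1 + (-1.205) z = 0  =>  z = -1/(-1.205) = 0.829876,  |z| = 0.829876.
Moduli of all roots: 0.8299.
All moduli strictly greater than 1? No.
Verdict: Not stationary.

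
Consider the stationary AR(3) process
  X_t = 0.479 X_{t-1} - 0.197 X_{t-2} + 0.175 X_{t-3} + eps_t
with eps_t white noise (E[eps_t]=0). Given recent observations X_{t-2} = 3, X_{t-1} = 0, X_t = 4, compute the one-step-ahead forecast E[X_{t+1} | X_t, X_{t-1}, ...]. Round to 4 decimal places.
E[X_{t+1} \mid \mathcal F_t] = 2.4410

For an AR(p) model X_t = c + sum_i phi_i X_{t-i} + eps_t, the
one-step-ahead conditional mean is
  E[X_{t+1} | X_t, ...] = c + sum_i phi_i X_{t+1-i}.
Substitute known values:
  E[X_{t+1} | ...] = (0.479) * (4) + (-0.197) * (0) + (0.175) * (3)
                   = 2.4410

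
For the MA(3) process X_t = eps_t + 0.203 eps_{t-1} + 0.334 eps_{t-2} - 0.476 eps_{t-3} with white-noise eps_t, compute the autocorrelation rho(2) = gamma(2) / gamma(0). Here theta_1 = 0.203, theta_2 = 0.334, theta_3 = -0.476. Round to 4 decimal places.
\rho(2) = 0.1721

For an MA(q) process with theta_0 = 1, the autocovariance is
  gamma(k) = sigma^2 * sum_{i=0..q-k} theta_i * theta_{i+k},
and rho(k) = gamma(k) / gamma(0). Sigma^2 cancels.
  numerator   = (1)*(0.334) + (0.203)*(-0.476) = 0.237372.
  denominator = (1)^2 + (0.203)^2 + (0.334)^2 + (-0.476)^2 = 1.379341.
  rho(2) = 0.237372 / 1.379341 = 0.1721.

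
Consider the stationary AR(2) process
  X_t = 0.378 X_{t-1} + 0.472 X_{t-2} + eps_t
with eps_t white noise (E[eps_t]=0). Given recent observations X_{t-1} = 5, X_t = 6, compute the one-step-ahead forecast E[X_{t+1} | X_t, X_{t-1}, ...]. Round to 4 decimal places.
E[X_{t+1} \mid \mathcal F_t] = 4.6280

For an AR(p) model X_t = c + sum_i phi_i X_{t-i} + eps_t, the
one-step-ahead conditional mean is
  E[X_{t+1} | X_t, ...] = c + sum_i phi_i X_{t+1-i}.
Substitute known values:
  E[X_{t+1} | ...] = (0.378) * (6) + (0.472) * (5)
                   = 4.6280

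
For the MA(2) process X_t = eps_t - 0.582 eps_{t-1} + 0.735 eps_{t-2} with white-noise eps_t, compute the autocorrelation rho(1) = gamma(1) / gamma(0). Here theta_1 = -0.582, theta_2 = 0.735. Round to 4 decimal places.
\rho(1) = -0.5374

For an MA(q) process with theta_0 = 1, the autocovariance is
  gamma(k) = sigma^2 * sum_{i=0..q-k} theta_i * theta_{i+k},
and rho(k) = gamma(k) / gamma(0). Sigma^2 cancels.
  numerator   = (1)*(-0.582) + (-0.582)*(0.735) = -1.00977.
  denominator = (1)^2 + (-0.582)^2 + (0.735)^2 = 1.878949.
  rho(1) = -1.00977 / 1.878949 = -0.5374.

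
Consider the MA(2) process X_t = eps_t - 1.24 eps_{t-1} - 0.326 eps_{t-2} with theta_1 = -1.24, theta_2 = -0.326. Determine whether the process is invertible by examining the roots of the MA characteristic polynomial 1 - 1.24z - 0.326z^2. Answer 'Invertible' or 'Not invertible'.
\text{Not invertible}

The MA(q) characteristic polynomial is P(z) = 1 - 1.24z - 0.326z^2.
Invertibility requires all roots to lie outside the unit circle, i.e. |z| > 1 for every root.
Set 1 + (-1.24) z + (-0.326) z^2 = 0, i.e. a z^2 + b z + c = 0 with a = -0.326, b = -1.24, c = 1.
Discriminant D = b^2 - 4ac = (-1.24)^2 - 4*(-0.326)*1 = 1.5376 - (-1.304) = 2.8416.
D >= 0, so the roots are real: z = (-b +/- sqrt(D)) / (2a) = (1.24 +/- 1.685705) / (-0.652).
  z_1 = (1.24 + 1.685705) / (-0.652) = -4.4873,   |z_1| = 4.4873.
  z_2 = (1.24 - 1.685705) / (-0.652) = 0.6836,   |z_2| = 0.6836.
Moduli of all roots: 4.4873, 0.6836.
All moduli strictly greater than 1? No.
Verdict: Not invertible.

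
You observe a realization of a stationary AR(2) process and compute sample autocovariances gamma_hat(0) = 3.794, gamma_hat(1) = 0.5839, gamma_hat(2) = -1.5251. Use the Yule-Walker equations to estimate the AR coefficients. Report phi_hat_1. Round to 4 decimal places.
\hat\phi_{1} = 0.2210

The Yule-Walker equations for an AR(p) process read, in matrix form,
  Gamma_p phi = r_p,   with   (Gamma_p)_{ij} = gamma(|i - j|),
                       (r_p)_i = gamma(i),   i,j = 1..p.
Substitute the sample gammas (Toeplitz matrix and right-hand side of size 2):
  Gamma_p = [[3.794, 0.5839], [0.5839, 3.794]]
  r_p     = [0.5839, -1.5251]
Written out:
  3.794 phi_1 + 0.5839 phi_2 = 0.5839
  0.5839 phi_1 + 3.794 phi_2 = -1.5251
Solve by Cramer's rule:
  det = gamma(0)^2 - gamma(1)^2 = (3.794)^2 - (0.5839)^2 = 14.394436 - 0.34093921 = 14.05349679
  phi_hat_1 = [gamma(1) gamma(0) - gamma(1) gamma(2)] / det = [(0.5839)(3.794) - (0.5839)(-1.5251)] / 14.05349679 = 3.10582249 / 14.05349679 = 0.221
  phi_hat_2 = [gamma(0) gamma(2) - gamma(1)^2] / det = [(3.794)(-1.5251) - (0.5839)^2] / 14.05349679 = -6.12716861 / 14.05349679 = -0.436
So phi_hat = [0.2210, -0.4360].
Therefore phi_hat_1 = 0.2210.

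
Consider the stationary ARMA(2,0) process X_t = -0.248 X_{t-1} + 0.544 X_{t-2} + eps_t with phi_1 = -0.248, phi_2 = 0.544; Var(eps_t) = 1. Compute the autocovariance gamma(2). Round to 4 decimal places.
\gamma(2) = 1.3692

Multiply the model equation by X_{t-k} and take expectations. With theta_0 = psi_0 = 1 and psi_j the MA(infinity) weights, this gives
  gamma(k) - sum_i phi_i gamma(k-i) = c_k,
  c_k = sigma^2 * sum_{j=k..q} theta_j psi_{j-k}   (c_k = 0 for k > q),
using gamma(-m) = gamma(m).
Pure AR (q = 0): c_0 = sigma^2 = 1, c_k = 0 for k >= 1.
Equations for k = 0, 1, 2 (AR order 2, c_2 = 0):
  (E0) gamma(0) = phi_1 gamma(1) + phi_2 gamma(2) + c_0
  (E1) gamma(1) = phi_1 gamma(0) + phi_2 gamma(1) + c_1
  (E2) gamma(2) = phi_1 gamma(1) + phi_2 gamma(0)
From (E1): gamma(1) = A gamma(0) + B with
  A = phi_1 / (1 - phi_2) = -0.248 / 0.456 = -0.54386,   B = c_1 / (1 - phi_2) = 0 / 0.456 = 0.
Insert (E2) into (E0): gamma(0) (1 - phi_2^2) = phi_1 (1 + phi_2) gamma(1) + c_0.
  phi_1 (1 + phi_2) = (-0.248)(1.544) = -0.382912,   1 - phi_2^2 = 0.704064.
Replace gamma(1) by A gamma(0) + B and collect gamma(0):
  gamma(0) [0.704064 - (-0.382912)(-0.54386)] = c_0 = 1
  gamma(0) * 0.495814 = 1
  gamma(0) = 1 / 0.495814 = 2.016887.
  gamma(1) = A gamma(0) = (-0.54386)(2.016887) = -1.096903.
  gamma(2) = phi_1 gamma(1) + phi_2 gamma(0) = (-0.248)(-1.096903) + (0.544)(2.016887) = 1.369219.
Therefore gamma(2) = 1.3692 (to 4 decimal places).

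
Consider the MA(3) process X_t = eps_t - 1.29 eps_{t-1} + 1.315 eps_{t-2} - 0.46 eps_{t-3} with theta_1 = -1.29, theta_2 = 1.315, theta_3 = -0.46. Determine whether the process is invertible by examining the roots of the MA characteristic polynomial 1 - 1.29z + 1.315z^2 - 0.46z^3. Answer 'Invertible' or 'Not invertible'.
\text{Invertible}

The MA(q) characteristic polynomial is P(z) = 1 - 1.29z + 1.315z^2 - 0.46z^3.
Invertibility requires all roots to lie outside the unit circle, i.e. |z| > 1 for every root.
Degree 3: look for a simple real root z0 first, then factor out (1 - z/z0) and solve the remaining quadratic.
Testing z0 = 2: P(2) = 1 + (-1.29)(2) + (1.315)(2)^2 + (-0.46)(2)^3
  = 1 + (-2.58) + (5.26) + (-3.68) = 0.  So z_0 = 2 is a root, |z_0| = 2.
Divide out the factor (1 - 0.5 z) = (1 - z/z0) (since 1/z0 = 0.5):
  P(z) = (1 - 0.5 z)(1 + (-0.79) z + (0.92) z^2)
  [check: z-coef -0.79 - (0.5) = -1.29; z^2-coef 0.92 - (0.5)(-0.79) = 1.315; z^3-coef -(0.5)(0.92) = -0.46.]
Remaining roots from the quadratic factor 1 + (-0.79) z + (0.92) z^2:
  Set 1 + (-0.79) z + (0.92) z^2 = 0, i.e. a z^2 + b z + c = 0 with a = 0.92, b = -0.79, c = 1.
  Discriminant D = b^2 - 4ac = (-0.79)^2 - 4*(0.92)*1 = 0.6241 - (3.68) = -3.0559.
  D < 0, so the roots are the complex-conjugate pair z = (-b +/- i sqrt(-D)) / (2a) = 0.4293 +/- 0.9501i.
  For a conjugate pair |z|^2 = z * conj(z) = (product of roots) = c/a = 1/(0.92) = 1.086957, so |z| = sqrt(1.086957) = 1.0426 for both roots.
Moduli of all roots: 2.0000, 1.0426, 1.0426.
All moduli strictly greater than 1? Yes.
Verdict: Invertible.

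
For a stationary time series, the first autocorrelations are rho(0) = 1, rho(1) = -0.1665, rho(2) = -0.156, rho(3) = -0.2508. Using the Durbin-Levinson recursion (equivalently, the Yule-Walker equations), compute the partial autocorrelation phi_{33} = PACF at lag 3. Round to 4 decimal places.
\phi_{33} = -0.3340

The PACF at lag k is phi_{kk}, the last component of the solution
to the Yule-Walker system G_k phi = r_k where
  (G_k)_{ij} = rho(|i - j|), (r_k)_i = rho(i), i,j = 1..k.
Equivalently, Durbin-Levinson gives phi_{kk} iteratively:
  phi_{11} = rho(1)
  phi_{kk} = [rho(k) - sum_{j=1..k-1} phi_{k-1,j} rho(k-j)]
            / [1 - sum_{j=1..k-1} phi_{k-1,j} rho(j)],
  phi_{k,j} = phi_{k-1,j} - phi_{kk} phi_{k-1,k-j},  j = 1..k-1.
Step k = 1:
  phi_11 = rho(1) = -0.1665.
Step k = 2:
  phi_22 = [rho(2) - phi_11 rho(1)] / [1 - phi_11 rho(1)] = [-0.156 - (-0.1665)(-0.1665)] / [1 - (-0.1665)(-0.1665)]
         = -0.18372225 / 0.97227775 = -0.188961.
  Update: phi_21 = phi_11 - phi_22 phi_11 = -0.1665 - (-0.188961)(-0.1665) = -0.197962.
Step k = 3:
  phi_33 = [rho(3) - phi_21 rho(2) - phi_22 rho(1)] / [1 - phi_21 rho(1) - phi_22 rho(2)]
    numerator   = -0.2508 - (-0.197962)(-0.156) - (-0.188961)(-0.1665) = -0.31314401
    denominator = 1 - (-0.197962)(-0.1665) - (-0.188961)(-0.156) = 0.93756147
  phi_33 = -0.31314401 / 0.93756147 = -0.334.
Therefore phi_{33} = -0.3340.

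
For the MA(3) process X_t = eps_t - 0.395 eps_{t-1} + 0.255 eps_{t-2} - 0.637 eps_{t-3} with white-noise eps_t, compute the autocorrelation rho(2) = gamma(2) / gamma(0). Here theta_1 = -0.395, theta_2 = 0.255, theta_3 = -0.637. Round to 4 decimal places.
\rho(2) = 0.3114

For an MA(q) process with theta_0 = 1, the autocovariance is
  gamma(k) = sigma^2 * sum_{i=0..q-k} theta_i * theta_{i+k},
and rho(k) = gamma(k) / gamma(0). Sigma^2 cancels.
  numerator   = (1)*(0.255) + (-0.395)*(-0.637) = 0.506615.
  denominator = (1)^2 + (-0.395)^2 + (0.255)^2 + (-0.637)^2 = 1.626819.
  rho(2) = 0.506615 / 1.626819 = 0.3114.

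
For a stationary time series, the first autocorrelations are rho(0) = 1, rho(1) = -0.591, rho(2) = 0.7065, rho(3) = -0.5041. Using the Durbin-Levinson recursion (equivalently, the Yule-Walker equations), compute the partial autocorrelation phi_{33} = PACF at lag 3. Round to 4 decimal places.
\phi_{33} = 0.0191

The PACF at lag k is phi_{kk}, the last component of the solution
to the Yule-Walker system G_k phi = r_k where
  (G_k)_{ij} = rho(|i - j|), (r_k)_i = rho(i), i,j = 1..k.
Equivalently, Durbin-Levinson gives phi_{kk} iteratively:
  phi_{11} = rho(1)
  phi_{kk} = [rho(k) - sum_{j=1..k-1} phi_{k-1,j} rho(k-j)]
            / [1 - sum_{j=1..k-1} phi_{k-1,j} rho(j)],
  phi_{k,j} = phi_{k-1,j} - phi_{kk} phi_{k-1,k-j},  j = 1..k-1.
Step k = 1:
  phi_11 = rho(1) = -0.591.
Step k = 2:
  phi_22 = [rho(2) - phi_11 rho(1)] / [1 - phi_11 rho(1)] = [0.7065 - (-0.591)(-0.591)] / [1 - (-0.591)(-0.591)]
         = 0.357219 / 0.650719 = 0.54896.
  Update: phi_21 = phi_11 - phi_22 phi_11 = -0.591 - (0.54896)(-0.591) = -0.266564.
Step k = 3:
  phi_33 = [rho(3) - phi_21 rho(2) - phi_22 rho(1)] / [1 - phi_21 rho(1) - phi_22 rho(2)]
    numerator   = -0.5041 - (-0.266564)(0.7065) - (0.54896)(-0.591) = 0.00866336
    denominator = 1 - (-0.266564)(-0.591) - (0.54896)(0.7065) = 0.45461989
  phi_33 = 0.00866336 / 0.45461989 = 0.0191.
Therefore phi_{33} = 0.0191.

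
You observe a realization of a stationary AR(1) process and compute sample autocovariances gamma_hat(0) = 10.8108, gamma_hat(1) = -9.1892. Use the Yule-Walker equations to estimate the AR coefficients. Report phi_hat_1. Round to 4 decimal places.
\hat\phi_{1} = -0.8500

The Yule-Walker equations for an AR(p) process read, in matrix form,
  Gamma_p phi = r_p,   with   (Gamma_p)_{ij} = gamma(|i - j|),
                       (r_p)_i = gamma(i),   i,j = 1..p.
Substitute the sample gammas (Toeplitz matrix and right-hand side of size 1):
  Gamma_p = [[10.8108]]
  r_p     = [-9.1892]
With p = 1 this is the single equation gamma(0) phi_1 = gamma(1):
  phi_hat_1 = gamma(1) / gamma(0) = -9.1892 / 10.8108 = -0.8500.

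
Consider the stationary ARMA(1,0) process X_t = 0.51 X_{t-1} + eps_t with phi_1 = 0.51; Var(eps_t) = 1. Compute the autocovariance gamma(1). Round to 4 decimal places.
\gamma(1) = 0.6893

Multiply the model equation by X_{t-k} and take expectations. With theta_0 = psi_0 = 1 and psi_j the MA(infinity) weights, this gives
  gamma(k) - sum_i phi_i gamma(k-i) = c_k,
  c_k = sigma^2 * sum_{j=k..q} theta_j psi_{j-k}   (c_k = 0 for k > q),
using gamma(-m) = gamma(m).
Pure AR (q = 0): c_0 = sigma^2 = 1, c_k = 0 for k >= 1.
Equations for k = 0 and k = 1 (AR order 1):
  gamma(0) = phi_1 gamma(1) + c_0
  gamma(1) = phi_1 gamma(0) + c_1
Substituting the second into the first: gamma(0) (1 - phi_1^2) = c_0 + phi_1 c_1, so
  gamma(0) = c_0 / (1 - phi_1^2) = 1 / (1 - (0.51)^2) = 1 / 0.7399 = 1.351534.
  gamma(1) = phi_1 gamma(0) = (0.51)(1.351534) = 0.689282.
Therefore gamma(1) = 0.6893 (to 4 decimal places).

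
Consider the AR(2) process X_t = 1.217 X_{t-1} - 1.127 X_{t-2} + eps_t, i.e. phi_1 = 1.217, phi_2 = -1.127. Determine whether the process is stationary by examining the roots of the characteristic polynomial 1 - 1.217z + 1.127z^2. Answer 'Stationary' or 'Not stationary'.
\text{Not stationary}

The AR(p) characteristic polynomial is P(z) = 1 - 1.217z + 1.127z^2.
Stationarity requires all roots to lie outside the unit circle, i.e. |z| > 1 for every root.
Set 1 + (-1.217) z + (1.127) z^2 = 0, i.e. a z^2 + b z + c = 0 with a = 1.127, b = -1.217, c = 1.
Discriminant D = b^2 - 4ac = (-1.217)^2 - 4*(1.127)*1 = 1.481089 - (4.508) = -3.026911.
D < 0, so the roots are the complex-conjugate pair z = (-b +/- i sqrt(-D)) / (2a) = 0.5399 +/- 0.7719i.
For a conjugate pair |z|^2 = z * conj(z) = (product of roots) = c/a = 1/(1.127) = 0.887311, so |z| = sqrt(0.887311) = 0.942 for both roots.
Moduli of all roots: 0.9420, 0.9420.
All moduli strictly greater than 1? No.
Verdict: Not stationary.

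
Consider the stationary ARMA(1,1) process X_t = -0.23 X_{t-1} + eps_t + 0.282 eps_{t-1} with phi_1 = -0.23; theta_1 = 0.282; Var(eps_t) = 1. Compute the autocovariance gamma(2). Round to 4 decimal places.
\gamma(2) = -0.0118

Multiply the model equation by X_{t-k} and take expectations. With theta_0 = psi_0 = 1 and psi_j the MA(infinity) weights, this gives
  gamma(k) - sum_i phi_i gamma(k-i) = c_k,
  c_k = sigma^2 * sum_{j=k..q} theta_j psi_{j-k}   (c_k = 0 for k > q),
using gamma(-m) = gamma(m).
psi-weights needed (psi_j = theta_j + sum_i phi_i psi_{j-i}):
  psi_1 = theta_1 + phi_1 = 0.282 + (-0.23) = 0.052
Right-hand sides:
  c_0 = sigma^2 (1 + theta_1 psi_1) = 1 * (1 + (0.282)(0.052)) = 1 * 1.014664 = 1.014664
  c_1 = sigma^2 theta_1 = 1 * (0.282) = 0.282
  c_2 = 0
Equations for k = 0 and k = 1 (AR order 1):
  gamma(0) = phi_1 gamma(1) + c_0
  gamma(1) = phi_1 gamma(0) + c_1
Substituting the second into the first: gamma(0) (1 - phi_1^2) = c_0 + phi_1 c_1, so
  gamma(0) = (c_0 + phi_1 c_1) / (1 - phi_1^2) = (1.014664 + (-0.23)(0.282)) / (1 - (-0.23)^2) = 0.949804 / 0.9471 = 1.002855.
  gamma(1) = phi_1 gamma(0) + c_1 = (-0.23)(1.002855) + (0.282) = 0.051343.
For k = 2 (> q): gamma(2) = phi_1 gamma(1) = (-0.23)(0.051343) = -0.011809.
Therefore gamma(2) = -0.0118 (to 4 decimal places).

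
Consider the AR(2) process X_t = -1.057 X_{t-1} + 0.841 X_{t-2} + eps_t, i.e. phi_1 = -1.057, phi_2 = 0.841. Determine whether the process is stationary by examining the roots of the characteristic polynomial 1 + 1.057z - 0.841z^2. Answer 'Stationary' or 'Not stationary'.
\text{Not stationary}

The AR(p) characteristic polynomial is P(z) = 1 + 1.057z - 0.841z^2.
Stationarity requires all roots to lie outside the unit circle, i.e. |z| > 1 for every root.
Set 1 + (1.057) z + (-0.841) z^2 = 0, i.e. a z^2 + b z + c = 0 with a = -0.841, b = 1.057, c = 1.
Discriminant D = b^2 - 4ac = (1.057)^2 - 4*(-0.841)*1 = 1.117249 - (-3.364) = 4.481249.
D >= 0, so the roots are real: z = (-b +/- sqrt(D)) / (2a) = (-1.057 +/- 2.116896) / (-1.682).
  z_1 = (-1.057 + 2.116896) / (-1.682) = -0.6301,   |z_1| = 0.6301.
  z_2 = (-1.057 - 2.116896) / (-1.682) = 1.887,   |z_2| = 1.887.
Moduli of all roots: 0.6301, 1.8870.
All moduli strictly greater than 1? No.
Verdict: Not stationary.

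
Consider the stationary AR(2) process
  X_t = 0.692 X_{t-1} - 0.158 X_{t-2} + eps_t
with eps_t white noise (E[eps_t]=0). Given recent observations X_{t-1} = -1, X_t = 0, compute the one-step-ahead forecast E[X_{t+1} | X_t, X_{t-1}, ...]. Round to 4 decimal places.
E[X_{t+1} \mid \mathcal F_t] = 0.1580

For an AR(p) model X_t = c + sum_i phi_i X_{t-i} + eps_t, the
one-step-ahead conditional mean is
  E[X_{t+1} | X_t, ...] = c + sum_i phi_i X_{t+1-i}.
Substitute known values:
  E[X_{t+1} | ...] = (0.692) * (0) + (-0.158) * (-1)
                   = 0.1580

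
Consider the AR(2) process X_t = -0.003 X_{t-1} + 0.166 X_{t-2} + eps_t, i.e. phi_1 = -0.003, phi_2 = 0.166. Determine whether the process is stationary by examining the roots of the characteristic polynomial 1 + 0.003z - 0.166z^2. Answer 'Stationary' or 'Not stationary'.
\text{Stationary}

The AR(p) characteristic polynomial is P(z) = 1 + 0.003z - 0.166z^2.
Stationarity requires all roots to lie outside the unit circle, i.e. |z| > 1 for every root.
Set 1 + (0.003) z + (-0.166) z^2 = 0, i.e. a z^2 + b z + c = 0 with a = -0.166, b = 0.003, c = 1.
Discriminant D = b^2 - 4ac = (0.003)^2 - 4*(-0.166)*1 = 0.000009 - (-0.664) = 0.664009.
D >= 0, so the roots are real: z = (-b +/- sqrt(D)) / (2a) = (-0.003 +/- 0.814867) / (-0.332).
  z_1 = (-0.003 + 0.814867) / (-0.332) = -2.4454,   |z_1| = 2.4454.
  z_2 = (-0.003 - 0.814867) / (-0.332) = 2.4635,   |z_2| = 2.4635.
Moduli of all roots: 2.4454, 2.4635.
All moduli strictly greater than 1? Yes.
Verdict: Stationary.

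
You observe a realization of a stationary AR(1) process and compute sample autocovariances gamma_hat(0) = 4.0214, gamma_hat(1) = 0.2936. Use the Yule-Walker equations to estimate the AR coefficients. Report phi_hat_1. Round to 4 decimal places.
\hat\phi_{1} = 0.0730

The Yule-Walker equations for an AR(p) process read, in matrix form,
  Gamma_p phi = r_p,   with   (Gamma_p)_{ij} = gamma(|i - j|),
                       (r_p)_i = gamma(i),   i,j = 1..p.
Substitute the sample gammas (Toeplitz matrix and right-hand side of size 1):
  Gamma_p = [[4.0214]]
  r_p     = [0.2936]
With p = 1 this is the single equation gamma(0) phi_1 = gamma(1):
  phi_hat_1 = gamma(1) / gamma(0) = 0.2936 / 4.0214 = 0.0730.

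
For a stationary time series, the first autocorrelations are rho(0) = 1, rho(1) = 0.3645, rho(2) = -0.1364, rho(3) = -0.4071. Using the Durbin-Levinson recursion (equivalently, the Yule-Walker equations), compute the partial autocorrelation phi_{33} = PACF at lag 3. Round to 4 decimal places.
\phi_{33} = -0.2920

The PACF at lag k is phi_{kk}, the last component of the solution
to the Yule-Walker system G_k phi = r_k where
  (G_k)_{ij} = rho(|i - j|), (r_k)_i = rho(i), i,j = 1..k.
Equivalently, Durbin-Levinson gives phi_{kk} iteratively:
  phi_{11} = rho(1)
  phi_{kk} = [rho(k) - sum_{j=1..k-1} phi_{k-1,j} rho(k-j)]
            / [1 - sum_{j=1..k-1} phi_{k-1,j} rho(j)],
  phi_{k,j} = phi_{k-1,j} - phi_{kk} phi_{k-1,k-j},  j = 1..k-1.
Step k = 1:
  phi_11 = rho(1) = 0.3645.
Step k = 2:
  phi_22 = [rho(2) - phi_11 rho(1)] / [1 - phi_11 rho(1)] = [-0.1364 - (0.3645)(0.3645)] / [1 - (0.3645)(0.3645)]
         = -0.26926025 / 0.86713975 = -0.310515.
  Update: phi_21 = phi_11 - phi_22 phi_11 = 0.3645 - (-0.310515)(0.3645) = 0.477683.
Step k = 3:
  phi_33 = [rho(3) - phi_21 rho(2) - phi_22 rho(1)] / [1 - phi_21 rho(1) - phi_22 rho(2)]
    numerator   = -0.4071 - (0.477683)(-0.1364) - (-0.310515)(0.3645) = -0.22876119
    denominator = 1 - (0.477683)(0.3645) - (-0.310515)(-0.1364) = 0.78353029
  phi_33 = -0.22876119 / 0.78353029 = -0.292.
Therefore phi_{33} = -0.2920.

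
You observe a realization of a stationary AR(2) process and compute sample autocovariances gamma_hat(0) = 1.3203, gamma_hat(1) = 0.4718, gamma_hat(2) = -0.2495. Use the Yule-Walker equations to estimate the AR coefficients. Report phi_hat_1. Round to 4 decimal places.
\hat\phi_{1} = 0.4871

The Yule-Walker equations for an AR(p) process read, in matrix form,
  Gamma_p phi = r_p,   with   (Gamma_p)_{ij} = gamma(|i - j|),
                       (r_p)_i = gamma(i),   i,j = 1..p.
Substitute the sample gammas (Toeplitz matrix and right-hand side of size 2):
  Gamma_p = [[1.3203, 0.4718], [0.4718, 1.3203]]
  r_p     = [0.4718, -0.2495]
Written out:
  1.3203 phi_1 + 0.4718 phi_2 = 0.4718
  0.4718 phi_1 + 1.3203 phi_2 = -0.2495
Solve by Cramer's rule:
  det = gamma(0)^2 - gamma(1)^2 = (1.3203)^2 - (0.4718)^2 = 1.74319209 - 0.22259524 = 1.52059685
  phi_hat_1 = [gamma(1) gamma(0) - gamma(1) gamma(2)] / det = [(0.4718)(1.3203) - (0.4718)(-0.2495)] / 1.52059685 = 0.74063164 / 1.52059685 = 0.4871
  phi_hat_2 = [gamma(0) gamma(2) - gamma(1)^2] / det = [(1.3203)(-0.2495) - (0.4718)^2] / 1.52059685 = -0.55201009 / 1.52059685 = -0.363
So phi_hat = [0.4871, -0.3630].
Therefore phi_hat_1 = 0.4871.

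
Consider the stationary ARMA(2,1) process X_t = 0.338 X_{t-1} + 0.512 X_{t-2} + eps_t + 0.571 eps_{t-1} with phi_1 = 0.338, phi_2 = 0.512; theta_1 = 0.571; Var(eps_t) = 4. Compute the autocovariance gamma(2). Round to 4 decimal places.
\gamma(2) = 18.0401

Multiply the model equation by X_{t-k} and take expectations. With theta_0 = psi_0 = 1 and psi_j the MA(infinity) weights, this gives
  gamma(k) - sum_i phi_i gamma(k-i) = c_k,
  c_k = sigma^2 * sum_{j=k..q} theta_j psi_{j-k}   (c_k = 0 for k > q),
using gamma(-m) = gamma(m).
psi-weights needed (psi_j = theta_j + sum_i phi_i psi_{j-i}):
  psi_1 = theta_1 + phi_1 = 0.571 + (0.338) = 0.909
Right-hand sides:
  c_0 = sigma^2 (1 + theta_1 psi_1) = 4 * (1 + (0.571)(0.909)) = 4 * 1.519039 = 6.076156
  c_1 = sigma^2 theta_1 = 4 * (0.571) = 2.284
  c_2 = 0
Equations for k = 0, 1, 2 (AR order 2, c_2 = 0):
  (E0) gamma(0) = phi_1 gamma(1) + phi_2 gamma(2) + c_0
  (E1) gamma(1) = phi_1 gamma(0) + phi_2 gamma(1) + c_1
  (E2) gamma(2) = phi_1 gamma(1) + phi_2 gamma(0)
From (E1): gamma(1) = A gamma(0) + B with
  A = phi_1 / (1 - phi_2) = 0.338 / 0.488 = 0.692623,   B = c_1 / (1 - phi_2) = 2.284 / 0.488 = 4.680328.
Insert (E2) into (E0): gamma(0) (1 - phi_2^2) = phi_1 (1 + phi_2) gamma(1) + c_0.
  phi_1 (1 + phi_2) = (0.338)(1.512) = 0.511056,   1 - phi_2^2 = 0.737856.
Replace gamma(1) by A gamma(0) + B and collect gamma(0):
  gamma(0) [0.737856 - (0.511056)(0.692623)] = (0.511056)(4.680328) + 6.076156
  gamma(0) * 0.383887 = 8.468066
  gamma(0) = 8.468066 / 0.383887 = 22.058752.
  gamma(1) = A gamma(0) + B = (0.692623)(22.058752) + (4.680328) = 19.958726.
  gamma(2) = phi_1 gamma(1) + phi_2 gamma(0) = (0.338)(19.958726) + (0.512)(22.058752) = 18.04013.
Therefore gamma(2) = 18.0401 (to 4 decimal places).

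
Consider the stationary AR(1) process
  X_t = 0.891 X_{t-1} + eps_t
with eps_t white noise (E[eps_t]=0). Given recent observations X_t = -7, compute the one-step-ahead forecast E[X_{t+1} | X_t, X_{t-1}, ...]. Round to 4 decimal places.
E[X_{t+1} \mid \mathcal F_t] = -6.2370

For an AR(p) model X_t = c + sum_i phi_i X_{t-i} + eps_t, the
one-step-ahead conditional mean is
  E[X_{t+1} | X_t, ...] = c + sum_i phi_i X_{t+1-i}.
Substitute known values:
  E[X_{t+1} | ...] = (0.891) * (-7)
                   = -6.2370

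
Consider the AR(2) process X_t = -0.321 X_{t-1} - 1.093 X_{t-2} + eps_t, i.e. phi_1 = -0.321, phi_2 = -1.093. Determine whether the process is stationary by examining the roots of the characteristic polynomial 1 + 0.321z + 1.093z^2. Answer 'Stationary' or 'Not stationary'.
\text{Not stationary}

The AR(p) characteristic polynomial is P(z) = 1 + 0.321z + 1.093z^2.
Stationarity requires all roots to lie outside the unit circle, i.e. |z| > 1 for every root.
Set 1 + (0.321) z + (1.093) z^2 = 0, i.e. a z^2 + b z + c = 0 with a = 1.093, b = 0.321, c = 1.
Discriminant D = b^2 - 4ac = (0.321)^2 - 4*(1.093)*1 = 0.103041 - (4.372) = -4.268959.
D < 0, so the roots are the complex-conjugate pair z = (-b +/- i sqrt(-D)) / (2a) = -0.1468 +/- 0.9452i.
For a conjugate pair |z|^2 = z * conj(z) = (product of roots) = c/a = 1/(1.093) = 0.914913, so |z| = sqrt(0.914913) = 0.9565 for both roots.
Moduli of all roots: 0.9565, 0.9565.
All moduli strictly greater than 1? No.
Verdict: Not stationary.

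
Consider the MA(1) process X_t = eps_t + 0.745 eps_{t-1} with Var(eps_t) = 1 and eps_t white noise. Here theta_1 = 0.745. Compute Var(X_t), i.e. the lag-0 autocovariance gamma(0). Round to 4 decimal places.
\gamma(0) = 1.5550

For an MA(q) process X_t = eps_t + sum_i theta_i eps_{t-i} with
Var(eps_t) = sigma^2, the variance is
  gamma(0) = sigma^2 * (1 + sum_i theta_i^2).
  sum_i theta_i^2 = (0.745)^2 = 0.555025.
  gamma(0) = 1 * (1 + 0.555025) = 1 * 1.555025 = 1.555025, which rounds to 1.5550.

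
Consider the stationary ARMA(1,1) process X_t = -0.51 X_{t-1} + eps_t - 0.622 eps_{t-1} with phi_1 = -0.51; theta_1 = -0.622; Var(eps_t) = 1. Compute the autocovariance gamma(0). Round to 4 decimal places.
\gamma(0) = 2.7319

Multiply the model equation by X_{t-k} and take expectations. With theta_0 = psi_0 = 1 and psi_j the MA(infinity) weights, this gives
  gamma(k) - sum_i phi_i gamma(k-i) = c_k,
  c_k = sigma^2 * sum_{j=k..q} theta_j psi_{j-k}   (c_k = 0 for k > q),
using gamma(-m) = gamma(m).
psi-weights needed (psi_j = theta_j + sum_i phi_i psi_{j-i}):
  psi_1 = theta_1 + phi_1 = -0.622 + (-0.51) = -1.132
Right-hand sides:
  c_0 = sigma^2 (1 + theta_1 psi_1) = 1 * (1 + (-0.622)(-1.132)) = 1 * 1.704104 = 1.704104
  c_1 = sigma^2 theta_1 = 1 * (-0.622) = -0.622
  c_2 = 0
Equations for k = 0 and k = 1 (AR order 1):
  gamma(0) = phi_1 gamma(1) + c_0
  gamma(1) = phi_1 gamma(0) + c_1
Substituting the second into the first: gamma(0) (1 - phi_1^2) = c_0 + phi_1 c_1, so
  gamma(0) = (c_0 + phi_1 c_1) / (1 - phi_1^2) = (1.704104 + (-0.51)(-0.622)) / (1 - (-0.51)^2) = 2.021324 / 0.7399 = 2.731888.
Therefore gamma(0) = 2.7319 (to 4 decimal places).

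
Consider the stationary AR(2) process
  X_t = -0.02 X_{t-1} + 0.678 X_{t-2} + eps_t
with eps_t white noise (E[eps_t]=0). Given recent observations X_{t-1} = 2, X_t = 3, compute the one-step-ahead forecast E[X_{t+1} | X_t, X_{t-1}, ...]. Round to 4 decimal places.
E[X_{t+1} \mid \mathcal F_t] = 1.2960

For an AR(p) model X_t = c + sum_i phi_i X_{t-i} + eps_t, the
one-step-ahead conditional mean is
  E[X_{t+1} | X_t, ...] = c + sum_i phi_i X_{t+1-i}.
Substitute known values:
  E[X_{t+1} | ...] = (-0.02) * (3) + (0.678) * (2)
                   = 1.2960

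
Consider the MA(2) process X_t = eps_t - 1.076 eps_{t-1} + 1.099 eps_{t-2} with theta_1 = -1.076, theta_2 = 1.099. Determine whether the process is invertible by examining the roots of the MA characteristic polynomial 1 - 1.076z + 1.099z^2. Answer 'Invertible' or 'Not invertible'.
\text{Not invertible}

The MA(q) characteristic polynomial is P(z) = 1 - 1.076z + 1.099z^2.
Invertibility requires all roots to lie outside the unit circle, i.e. |z| > 1 for every root.
Set 1 + (-1.076) z + (1.099) z^2 = 0, i.e. a z^2 + b z + c = 0 with a = 1.099, b = -1.076, c = 1.
Discriminant D = b^2 - 4ac = (-1.076)^2 - 4*(1.099)*1 = 1.157776 - (4.396) = -3.238224.
D < 0, so the roots are the complex-conjugate pair z = (-b +/- i sqrt(-D)) / (2a) = 0.4895 +/- 0.8187i.
For a conjugate pair |z|^2 = z * conj(z) = (product of roots) = c/a = 1/(1.099) = 0.909918, so |z| = sqrt(0.909918) = 0.9539 for both roots.
Moduli of all roots: 0.9539, 0.9539.
All moduli strictly greater than 1? No.
Verdict: Not invertible.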